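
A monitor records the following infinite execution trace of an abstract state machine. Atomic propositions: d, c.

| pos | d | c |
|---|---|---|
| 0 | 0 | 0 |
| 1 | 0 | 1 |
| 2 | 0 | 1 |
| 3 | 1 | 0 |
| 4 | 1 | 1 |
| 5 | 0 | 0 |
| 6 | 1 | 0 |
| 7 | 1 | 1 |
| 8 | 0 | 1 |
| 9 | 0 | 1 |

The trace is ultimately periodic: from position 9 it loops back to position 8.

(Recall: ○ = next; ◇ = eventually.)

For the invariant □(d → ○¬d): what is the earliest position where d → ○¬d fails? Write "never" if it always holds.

Check d → ○¬d at each position in order: 0 ✓, 1 ✓, 2 ✓.
At position 3 the labels are {d} and the next position 4 has {c, d}, so d → ○¬d is false there. This is the first violation.

3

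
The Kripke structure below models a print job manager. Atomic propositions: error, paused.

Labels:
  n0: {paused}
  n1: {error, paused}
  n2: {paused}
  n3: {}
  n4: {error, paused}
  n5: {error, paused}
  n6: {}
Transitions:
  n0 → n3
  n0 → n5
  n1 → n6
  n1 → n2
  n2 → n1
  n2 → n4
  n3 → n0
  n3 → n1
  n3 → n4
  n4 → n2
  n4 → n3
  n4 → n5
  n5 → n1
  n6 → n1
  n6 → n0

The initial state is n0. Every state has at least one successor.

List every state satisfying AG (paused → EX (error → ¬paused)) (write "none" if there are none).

none

States satisfying paused → EX (error → ¬paused): {n0, n1, n3, n4, n6}.
States satisfying AG (paused → EX (error → ¬paused)): ∅.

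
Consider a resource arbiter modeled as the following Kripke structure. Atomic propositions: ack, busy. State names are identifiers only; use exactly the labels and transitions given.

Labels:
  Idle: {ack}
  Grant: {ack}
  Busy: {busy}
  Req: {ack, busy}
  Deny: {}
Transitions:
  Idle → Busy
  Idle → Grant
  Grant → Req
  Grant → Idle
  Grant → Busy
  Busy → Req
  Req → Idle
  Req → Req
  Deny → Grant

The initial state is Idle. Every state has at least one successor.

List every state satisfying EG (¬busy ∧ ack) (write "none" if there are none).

{Idle, Grant}

States satisfying ¬busy ∧ ack: {Idle, Grant}.
States satisfying EG (¬busy ∧ ack): {Idle, Grant}.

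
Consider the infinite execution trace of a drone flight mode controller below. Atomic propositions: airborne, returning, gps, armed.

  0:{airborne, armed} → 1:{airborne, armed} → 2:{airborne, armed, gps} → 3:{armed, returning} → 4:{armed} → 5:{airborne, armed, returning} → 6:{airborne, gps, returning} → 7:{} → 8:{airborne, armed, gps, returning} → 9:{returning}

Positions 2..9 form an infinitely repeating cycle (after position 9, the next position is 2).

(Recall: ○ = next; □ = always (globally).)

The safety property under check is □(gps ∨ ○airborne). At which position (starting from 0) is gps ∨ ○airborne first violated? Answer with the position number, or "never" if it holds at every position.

Check gps ∨ ○airborne at each position in order: 0 ✓, 1 ✓, 2 ✓.
At position 3 the labels are {armed, returning} and the next position 4 has {armed}, so gps ∨ ○airborne is false there. This is the first violation.

3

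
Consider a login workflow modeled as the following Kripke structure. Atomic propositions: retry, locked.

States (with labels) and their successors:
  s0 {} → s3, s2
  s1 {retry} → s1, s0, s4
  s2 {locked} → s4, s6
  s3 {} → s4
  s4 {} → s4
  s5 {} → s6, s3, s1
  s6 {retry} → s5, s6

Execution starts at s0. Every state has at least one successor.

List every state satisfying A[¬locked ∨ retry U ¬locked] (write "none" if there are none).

{s0, s1, s3, s4, s5, s6}

States satisfying ¬locked ∨ retry: {s0, s1, s3, s4, s5, s6}.
States satisfying ¬locked: {s0, s1, s3, s4, s5, s6}.
States satisfying A[¬locked ∨ retry U ¬locked]: {s0, s1, s3, s4, s5, s6}.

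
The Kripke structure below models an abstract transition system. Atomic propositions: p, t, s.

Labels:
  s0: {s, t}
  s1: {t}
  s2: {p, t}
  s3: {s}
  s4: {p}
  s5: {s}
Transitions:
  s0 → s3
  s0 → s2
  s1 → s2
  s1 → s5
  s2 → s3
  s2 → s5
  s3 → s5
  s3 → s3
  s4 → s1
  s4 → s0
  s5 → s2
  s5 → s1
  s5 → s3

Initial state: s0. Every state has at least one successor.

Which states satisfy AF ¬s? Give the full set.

{s1, s2, s4}

States satisfying ¬s: {s1, s2, s4}.
States satisfying AF ¬s: {s1, s2, s4}.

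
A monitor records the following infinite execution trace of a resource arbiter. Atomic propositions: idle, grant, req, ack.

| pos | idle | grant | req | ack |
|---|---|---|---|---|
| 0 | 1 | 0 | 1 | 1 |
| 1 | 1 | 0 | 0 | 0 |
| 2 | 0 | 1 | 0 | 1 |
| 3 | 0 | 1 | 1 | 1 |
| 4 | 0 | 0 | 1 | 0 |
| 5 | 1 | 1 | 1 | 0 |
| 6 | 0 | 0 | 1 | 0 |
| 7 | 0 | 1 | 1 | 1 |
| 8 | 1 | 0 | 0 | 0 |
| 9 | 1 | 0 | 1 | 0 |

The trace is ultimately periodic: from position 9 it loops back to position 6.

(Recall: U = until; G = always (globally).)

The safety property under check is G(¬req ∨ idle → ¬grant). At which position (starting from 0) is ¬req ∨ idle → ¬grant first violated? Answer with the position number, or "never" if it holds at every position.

2

Check ¬req ∨ idle → ¬grant at each position in order: 0 ✓, 1 ✓.
At position 2 the labels are {ack, grant}, so ¬req ∨ idle → ¬grant is false there. This is the first violation.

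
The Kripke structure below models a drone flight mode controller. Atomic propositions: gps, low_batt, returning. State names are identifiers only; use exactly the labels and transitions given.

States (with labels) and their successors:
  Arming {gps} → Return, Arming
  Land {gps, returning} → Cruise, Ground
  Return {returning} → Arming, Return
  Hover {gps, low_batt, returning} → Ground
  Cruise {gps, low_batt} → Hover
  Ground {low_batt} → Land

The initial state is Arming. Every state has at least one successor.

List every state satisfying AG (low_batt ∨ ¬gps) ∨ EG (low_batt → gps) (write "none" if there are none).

States satisfying low_batt ∨ ¬gps: {Return, Hover, Cruise, Ground}.
States satisfying AG (low_batt ∨ ¬gps): ∅.
States satisfying low_batt → gps: {Arming, Land, Return, Hover, Cruise}.
States satisfying EG (low_batt → gps): {Arming, Return}.
States satisfying AG (low_batt ∨ ¬gps) ∨ EG (low_batt → gps): {Arming, Return}.

{Arming, Return}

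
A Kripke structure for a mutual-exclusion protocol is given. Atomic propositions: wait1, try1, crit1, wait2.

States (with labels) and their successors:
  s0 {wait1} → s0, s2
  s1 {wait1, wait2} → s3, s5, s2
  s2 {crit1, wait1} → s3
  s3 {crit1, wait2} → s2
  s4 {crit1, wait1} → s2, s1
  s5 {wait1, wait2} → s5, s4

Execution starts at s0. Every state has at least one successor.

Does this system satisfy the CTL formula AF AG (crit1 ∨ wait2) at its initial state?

Does not hold

States satisfying AG (crit1 ∨ wait2): {s1, s2, s3, s4, s5}.
States satisfying AF AG (crit1 ∨ wait2): {s1, s2, s3, s4, s5}.
There is a path from s0 along which AG (crit1 ∨ wait2) never holds.
s0 ∉ Sat(AF AG (crit1 ∨ wait2)).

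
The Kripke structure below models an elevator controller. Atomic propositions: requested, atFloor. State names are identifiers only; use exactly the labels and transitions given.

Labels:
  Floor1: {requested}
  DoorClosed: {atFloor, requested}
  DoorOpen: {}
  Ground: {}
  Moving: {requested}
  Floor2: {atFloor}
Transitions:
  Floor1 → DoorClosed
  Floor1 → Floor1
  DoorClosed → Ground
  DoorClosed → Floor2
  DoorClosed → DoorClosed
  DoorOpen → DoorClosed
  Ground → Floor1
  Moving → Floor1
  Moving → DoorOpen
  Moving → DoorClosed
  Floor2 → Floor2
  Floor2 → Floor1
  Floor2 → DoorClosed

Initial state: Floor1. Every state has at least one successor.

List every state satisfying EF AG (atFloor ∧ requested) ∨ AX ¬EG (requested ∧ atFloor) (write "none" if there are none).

States satisfying AG (atFloor ∧ requested): ∅.
States satisfying EF AG (atFloor ∧ requested): ∅.
States satisfying ¬EG (requested ∧ atFloor): {Floor1, DoorOpen, Ground, Moving, Floor2}.
States satisfying AX ¬EG (requested ∧ atFloor): {Ground}.
States satisfying EF AG (atFloor ∧ requested) ∨ AX ¬EG (requested ∧ atFloor): {Ground}.

{Ground}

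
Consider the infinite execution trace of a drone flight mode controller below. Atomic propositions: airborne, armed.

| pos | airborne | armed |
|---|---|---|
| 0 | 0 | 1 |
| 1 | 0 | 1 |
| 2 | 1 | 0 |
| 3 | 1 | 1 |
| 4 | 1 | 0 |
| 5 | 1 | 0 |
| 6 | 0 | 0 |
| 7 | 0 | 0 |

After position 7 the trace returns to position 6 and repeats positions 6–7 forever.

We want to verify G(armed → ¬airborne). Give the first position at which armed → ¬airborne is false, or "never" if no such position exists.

Check armed → ¬airborne at each position in order: 0 ✓, 1 ✓, 2 ✓.
At position 3 the labels are {airborne, armed}, so armed → ¬airborne is false there. This is the first violation.

3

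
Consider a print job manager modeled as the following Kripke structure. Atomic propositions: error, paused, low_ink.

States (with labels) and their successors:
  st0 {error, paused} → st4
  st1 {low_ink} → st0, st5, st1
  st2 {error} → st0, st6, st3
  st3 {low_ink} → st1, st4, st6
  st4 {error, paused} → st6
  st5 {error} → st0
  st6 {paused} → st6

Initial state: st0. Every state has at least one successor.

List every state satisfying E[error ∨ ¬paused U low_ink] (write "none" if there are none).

{st1, st2, st3}

States satisfying error ∨ ¬paused: {st0, st1, st2, st3, st4, st5}.
States satisfying low_ink: {st1, st3}.
States satisfying E[error ∨ ¬paused U low_ink]: {st1, st2, st3}.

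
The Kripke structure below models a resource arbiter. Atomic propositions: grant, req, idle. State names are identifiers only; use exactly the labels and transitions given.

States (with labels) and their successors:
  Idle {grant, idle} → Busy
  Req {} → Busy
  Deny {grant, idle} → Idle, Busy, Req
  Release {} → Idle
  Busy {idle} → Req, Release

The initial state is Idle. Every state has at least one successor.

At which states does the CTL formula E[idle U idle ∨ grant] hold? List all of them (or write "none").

{Idle, Deny, Busy}

States satisfying idle: {Idle, Deny, Busy}.
States satisfying idle ∨ grant: {Idle, Deny, Busy}.
States satisfying E[idle U idle ∨ grant]: {Idle, Deny, Busy}.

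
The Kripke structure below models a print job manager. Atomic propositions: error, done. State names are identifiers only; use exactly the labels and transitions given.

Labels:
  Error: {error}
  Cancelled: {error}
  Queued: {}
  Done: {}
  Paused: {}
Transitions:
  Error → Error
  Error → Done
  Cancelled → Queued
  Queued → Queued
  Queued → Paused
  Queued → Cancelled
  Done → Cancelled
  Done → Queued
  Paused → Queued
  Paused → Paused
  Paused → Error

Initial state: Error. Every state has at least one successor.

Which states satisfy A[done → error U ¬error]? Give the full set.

{Cancelled, Queued, Done, Paused}

States satisfying done → error: {Error, Cancelled, Queued, Done, Paused}.
States satisfying ¬error: {Queued, Done, Paused}.
States satisfying A[done → error U ¬error]: {Cancelled, Queued, Done, Paused}.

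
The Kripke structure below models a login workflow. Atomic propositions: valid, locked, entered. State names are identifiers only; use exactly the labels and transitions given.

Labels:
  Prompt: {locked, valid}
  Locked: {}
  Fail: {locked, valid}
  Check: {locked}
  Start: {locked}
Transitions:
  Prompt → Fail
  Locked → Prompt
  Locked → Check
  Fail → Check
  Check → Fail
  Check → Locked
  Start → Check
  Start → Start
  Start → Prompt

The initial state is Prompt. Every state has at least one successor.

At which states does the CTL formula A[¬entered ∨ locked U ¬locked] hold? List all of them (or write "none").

{Locked}

States satisfying ¬entered ∨ locked: {Prompt, Locked, Fail, Check, Start}.
States satisfying ¬locked: {Locked}.
States satisfying A[¬entered ∨ locked U ¬locked]: {Locked}.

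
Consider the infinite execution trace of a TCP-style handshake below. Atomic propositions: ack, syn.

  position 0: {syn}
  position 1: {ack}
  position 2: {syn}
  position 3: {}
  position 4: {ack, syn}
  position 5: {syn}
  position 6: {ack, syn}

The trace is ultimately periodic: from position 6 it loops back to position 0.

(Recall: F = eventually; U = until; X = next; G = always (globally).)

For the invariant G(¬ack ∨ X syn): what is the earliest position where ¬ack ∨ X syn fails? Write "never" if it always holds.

never

¬ack ∨ X syn holds at every position 0..6, and those are all the positions the trace ever visits, so the invariant G(¬ack ∨ X syn) is never violated.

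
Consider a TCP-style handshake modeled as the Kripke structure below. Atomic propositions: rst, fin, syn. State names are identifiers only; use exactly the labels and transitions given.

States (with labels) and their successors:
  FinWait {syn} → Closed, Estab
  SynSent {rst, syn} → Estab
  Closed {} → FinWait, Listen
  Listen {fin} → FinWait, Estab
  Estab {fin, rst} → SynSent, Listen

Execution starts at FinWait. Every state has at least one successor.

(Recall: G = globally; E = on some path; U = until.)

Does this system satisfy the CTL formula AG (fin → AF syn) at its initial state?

No

States satisfying fin → AF syn: {FinWait, SynSent, Closed}.
States satisfying AG (fin → AF syn): ∅.
Estab is reachable from FinWait and violates fin → AF syn, so AG fails at FinWait.
FinWait ∉ Sat(AG (fin → AF syn)).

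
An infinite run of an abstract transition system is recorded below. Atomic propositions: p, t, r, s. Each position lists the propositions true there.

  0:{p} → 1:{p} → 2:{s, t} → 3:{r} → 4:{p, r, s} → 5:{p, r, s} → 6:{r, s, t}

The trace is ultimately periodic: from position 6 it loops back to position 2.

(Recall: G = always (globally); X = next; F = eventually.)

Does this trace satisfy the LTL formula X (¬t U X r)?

The position after 0 is 1; ¬t U X r is true there.

Holds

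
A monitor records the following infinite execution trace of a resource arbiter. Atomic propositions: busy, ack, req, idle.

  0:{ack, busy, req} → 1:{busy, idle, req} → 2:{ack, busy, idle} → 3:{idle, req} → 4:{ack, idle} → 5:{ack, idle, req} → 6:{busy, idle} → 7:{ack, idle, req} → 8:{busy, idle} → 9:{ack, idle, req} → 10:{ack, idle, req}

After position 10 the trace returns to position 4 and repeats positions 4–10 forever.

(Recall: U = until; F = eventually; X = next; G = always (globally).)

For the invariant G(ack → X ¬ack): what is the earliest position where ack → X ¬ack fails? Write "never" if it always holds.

4

Check ack → X ¬ack at each position in order: 0 ✓, 1 ✓, 2 ✓, 3 ✓.
At position 4 the labels are {ack, idle} and the next position 5 has {ack, idle, req}, so ack → X ¬ack is false there. This is the first violation.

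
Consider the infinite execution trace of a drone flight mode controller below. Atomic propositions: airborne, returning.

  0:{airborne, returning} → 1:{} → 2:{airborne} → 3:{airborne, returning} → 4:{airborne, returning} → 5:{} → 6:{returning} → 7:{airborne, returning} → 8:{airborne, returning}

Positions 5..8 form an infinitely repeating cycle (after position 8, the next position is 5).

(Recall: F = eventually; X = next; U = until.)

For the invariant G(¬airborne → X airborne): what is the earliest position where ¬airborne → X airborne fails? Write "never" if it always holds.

5

Check ¬airborne → X airborne at each position in order: 0 ✓, 1 ✓, 2 ✓, 3 ✓, 4 ✓.
At position 5 the labels are {} and the next position 6 has {returning}, so ¬airborne → X airborne is false there. This is the first violation.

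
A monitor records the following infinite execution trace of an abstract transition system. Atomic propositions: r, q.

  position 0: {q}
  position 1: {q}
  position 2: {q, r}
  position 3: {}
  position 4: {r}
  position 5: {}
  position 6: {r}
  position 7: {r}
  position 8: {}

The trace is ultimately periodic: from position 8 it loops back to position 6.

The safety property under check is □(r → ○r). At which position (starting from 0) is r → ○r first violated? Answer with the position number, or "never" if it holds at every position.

2

Check r → ○r at each position in order: 0 ✓, 1 ✓.
At position 2 the labels are {q, r} and the next position 3 has {}, so r → ○r is false there. This is the first violation.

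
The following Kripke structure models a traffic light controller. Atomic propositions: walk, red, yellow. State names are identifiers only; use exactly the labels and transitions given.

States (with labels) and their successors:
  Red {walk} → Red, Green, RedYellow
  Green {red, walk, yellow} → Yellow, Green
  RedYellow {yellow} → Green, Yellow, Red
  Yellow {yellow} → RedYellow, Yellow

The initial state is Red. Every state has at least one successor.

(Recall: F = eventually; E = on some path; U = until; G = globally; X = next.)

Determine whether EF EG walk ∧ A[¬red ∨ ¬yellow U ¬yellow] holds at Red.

Satisfied

States satisfying EG walk: {Red, Green}.
States satisfying EF EG walk: {Red, Green, RedYellow, Yellow}.
States satisfying ¬red ∨ ¬yellow: {Red, RedYellow, Yellow}.
States satisfying ¬yellow: {Red}.
States satisfying A[¬red ∨ ¬yellow U ¬yellow]: {Red}.
States satisfying EF EG walk ∧ A[¬red ∨ ¬yellow U ¬yellow]: {Red}.
Red ∈ Sat(EF EG walk ∧ A[¬red ∨ ¬yellow U ¬yellow]).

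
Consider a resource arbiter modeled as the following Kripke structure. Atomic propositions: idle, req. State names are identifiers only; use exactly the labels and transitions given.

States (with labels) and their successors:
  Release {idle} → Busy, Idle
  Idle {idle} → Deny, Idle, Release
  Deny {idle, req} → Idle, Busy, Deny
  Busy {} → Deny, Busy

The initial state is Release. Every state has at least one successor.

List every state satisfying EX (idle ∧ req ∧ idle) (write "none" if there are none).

States satisfying idle ∧ req ∧ idle: {Deny}.
States satisfying EX (idle ∧ req ∧ idle): {Idle, Deny, Busy}.

{Idle, Deny, Busy}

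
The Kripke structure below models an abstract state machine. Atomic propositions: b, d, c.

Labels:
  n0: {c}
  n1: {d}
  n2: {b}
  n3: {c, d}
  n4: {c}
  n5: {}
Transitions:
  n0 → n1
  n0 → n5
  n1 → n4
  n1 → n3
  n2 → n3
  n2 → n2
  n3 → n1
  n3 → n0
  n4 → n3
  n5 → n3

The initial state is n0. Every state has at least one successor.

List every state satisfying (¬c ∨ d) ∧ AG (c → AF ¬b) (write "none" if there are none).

States satisfying ¬c: {n1, n2, n5}.
States satisfying ¬c ∨ d: {n1, n2, n3, n5}.
States satisfying c → AF ¬b: {n0, n1, n2, n3, n4, n5}.
States satisfying AG (c → AF ¬b): {n0, n1, n2, n3, n4, n5}.
States satisfying (¬c ∨ d) ∧ AG (c → AF ¬b): {n1, n2, n3, n5}.

{n1, n2, n3, n5}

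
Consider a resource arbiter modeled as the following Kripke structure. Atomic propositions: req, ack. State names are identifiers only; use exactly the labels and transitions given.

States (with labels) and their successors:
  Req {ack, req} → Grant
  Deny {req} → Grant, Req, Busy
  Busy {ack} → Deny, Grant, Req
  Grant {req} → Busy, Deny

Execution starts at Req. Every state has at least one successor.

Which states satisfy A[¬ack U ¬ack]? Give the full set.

States satisfying ¬ack: {Deny, Grant}.
States satisfying A[¬ack U ¬ack]: {Deny, Grant}.

{Deny, Grant}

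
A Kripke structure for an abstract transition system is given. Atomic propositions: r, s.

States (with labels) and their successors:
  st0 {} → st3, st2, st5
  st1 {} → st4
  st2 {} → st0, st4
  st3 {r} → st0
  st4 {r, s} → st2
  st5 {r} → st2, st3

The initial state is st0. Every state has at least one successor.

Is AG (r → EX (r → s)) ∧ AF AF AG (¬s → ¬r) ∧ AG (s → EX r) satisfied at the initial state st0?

States satisfying r → EX (r → s): {st0, st1, st2, st3, st4, st5}.
States satisfying AG (r → EX (r → s)): {st0, st1, st2, st3, st4, st5}.
States satisfying AF AG (¬s → ¬r): ∅.
States satisfying AF AF AG (¬s → ¬r): ∅.
States satisfying AG (r → EX (r → s)) ∧ AF AF AG (¬s → ¬r): ∅.
States satisfying s → EX r: {st0, st1, st2, st3, st5}.
States satisfying AG (s → EX r): ∅.
States satisfying AG (r → EX (r → s)) ∧ AF AF AG (¬s → ¬r) ∧ AG (s → EX r): ∅.
st0 ∉ Sat(AG (r → EX (r → s)) ∧ AF AF AG (¬s → ¬r) ∧ AG (s → EX r)).

Violated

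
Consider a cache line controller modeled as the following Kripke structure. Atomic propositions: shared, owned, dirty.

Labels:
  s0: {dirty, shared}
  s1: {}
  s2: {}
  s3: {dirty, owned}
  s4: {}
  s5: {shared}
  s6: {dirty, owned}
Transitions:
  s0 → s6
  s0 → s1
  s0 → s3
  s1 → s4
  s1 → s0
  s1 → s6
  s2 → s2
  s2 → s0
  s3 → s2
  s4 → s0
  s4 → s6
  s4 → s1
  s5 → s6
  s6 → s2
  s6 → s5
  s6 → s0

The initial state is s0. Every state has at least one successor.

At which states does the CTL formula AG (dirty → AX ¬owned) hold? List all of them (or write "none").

States satisfying dirty → AX ¬owned: {s1, s2, s3, s4, s5, s6}.
States satisfying AG (dirty → AX ¬owned): ∅.

none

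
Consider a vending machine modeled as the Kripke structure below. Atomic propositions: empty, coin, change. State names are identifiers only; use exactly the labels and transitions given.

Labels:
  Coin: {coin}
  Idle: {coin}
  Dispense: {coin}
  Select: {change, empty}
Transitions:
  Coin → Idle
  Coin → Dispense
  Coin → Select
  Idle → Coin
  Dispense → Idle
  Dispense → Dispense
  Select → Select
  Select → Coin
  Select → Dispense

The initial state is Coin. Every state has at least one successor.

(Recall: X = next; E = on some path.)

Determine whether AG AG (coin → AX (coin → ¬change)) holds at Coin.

Satisfied

States satisfying AG (coin → AX (coin → ¬change)): {Coin, Idle, Dispense, Select}.
States satisfying AG AG (coin → AX (coin → ¬change)): {Coin, Idle, Dispense, Select}.
Every state reachable from Coin satisfies AG (coin → AX (coin → ¬change)).
Coin ∈ Sat(AG AG (coin → AX (coin → ¬change))).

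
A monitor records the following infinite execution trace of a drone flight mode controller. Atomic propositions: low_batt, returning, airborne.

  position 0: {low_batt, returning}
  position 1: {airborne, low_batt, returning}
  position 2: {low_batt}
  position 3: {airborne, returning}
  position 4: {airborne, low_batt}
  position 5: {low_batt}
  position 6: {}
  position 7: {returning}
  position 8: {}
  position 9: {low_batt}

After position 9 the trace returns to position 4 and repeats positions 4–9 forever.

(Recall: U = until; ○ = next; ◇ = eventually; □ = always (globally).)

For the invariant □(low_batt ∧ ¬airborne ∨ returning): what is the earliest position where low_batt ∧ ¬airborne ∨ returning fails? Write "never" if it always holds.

Check low_batt ∧ ¬airborne ∨ returning at each position in order: 0 ✓, 1 ✓, 2 ✓, 3 ✓.
At position 4 the labels are {airborne, low_batt}, so low_batt ∧ ¬airborne ∨ returning is false there. This is the first violation.

4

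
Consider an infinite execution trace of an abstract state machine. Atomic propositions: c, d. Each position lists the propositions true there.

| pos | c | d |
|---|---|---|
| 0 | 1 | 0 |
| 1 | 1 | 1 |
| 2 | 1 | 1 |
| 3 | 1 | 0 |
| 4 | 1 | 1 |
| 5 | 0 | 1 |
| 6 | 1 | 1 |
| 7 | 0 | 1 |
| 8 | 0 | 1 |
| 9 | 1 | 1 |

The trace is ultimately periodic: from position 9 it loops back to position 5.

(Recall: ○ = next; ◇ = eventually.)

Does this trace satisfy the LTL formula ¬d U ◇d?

Walking from position 0: ◇d first holds at position 0, and ¬d holds at every earlier position along the way, so ¬d U ◇d holds.

Yes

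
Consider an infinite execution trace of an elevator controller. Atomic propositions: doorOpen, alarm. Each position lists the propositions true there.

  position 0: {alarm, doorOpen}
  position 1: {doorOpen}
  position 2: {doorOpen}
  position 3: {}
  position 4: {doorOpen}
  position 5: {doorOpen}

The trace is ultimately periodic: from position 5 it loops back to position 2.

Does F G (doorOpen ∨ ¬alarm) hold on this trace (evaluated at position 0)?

Satisfied

G (doorOpen ∨ ¬alarm) holds at position 0, which is reachable from 0, so F G (doorOpen ∨ ¬alarm) holds.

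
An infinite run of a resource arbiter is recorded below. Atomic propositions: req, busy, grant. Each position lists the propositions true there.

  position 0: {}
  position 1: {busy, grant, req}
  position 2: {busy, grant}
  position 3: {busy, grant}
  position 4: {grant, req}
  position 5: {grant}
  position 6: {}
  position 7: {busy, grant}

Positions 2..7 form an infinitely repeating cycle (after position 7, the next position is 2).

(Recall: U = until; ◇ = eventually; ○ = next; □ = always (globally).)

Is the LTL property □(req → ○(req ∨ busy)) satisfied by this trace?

req → ○(req ∨ busy) must hold at every position from 0 onward. It fails at position 4, so □(req → ○(req ∨ busy)) is false.
Positions where req holds: 1, 4.
Check ○(req ∨ busy) at each: 1→ok, 4→fails.

Violated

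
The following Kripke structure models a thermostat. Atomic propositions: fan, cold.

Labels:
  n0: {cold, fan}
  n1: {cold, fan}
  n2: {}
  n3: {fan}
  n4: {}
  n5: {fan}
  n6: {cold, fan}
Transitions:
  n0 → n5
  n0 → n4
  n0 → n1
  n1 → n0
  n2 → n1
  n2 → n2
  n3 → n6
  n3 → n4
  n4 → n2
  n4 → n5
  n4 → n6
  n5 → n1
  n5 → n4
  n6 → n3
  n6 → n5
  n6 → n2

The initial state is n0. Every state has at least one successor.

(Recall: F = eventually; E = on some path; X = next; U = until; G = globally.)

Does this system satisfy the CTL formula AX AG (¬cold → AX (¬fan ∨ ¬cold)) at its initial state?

States satisfying AG (¬cold → AX (¬fan ∨ ¬cold)): ∅.
States satisfying AX AG (¬cold → AX (¬fan ∨ ¬cold)): ∅.
n0 ∉ Sat(AX AG (¬cold → AX (¬fan ∨ ¬cold))).

Violated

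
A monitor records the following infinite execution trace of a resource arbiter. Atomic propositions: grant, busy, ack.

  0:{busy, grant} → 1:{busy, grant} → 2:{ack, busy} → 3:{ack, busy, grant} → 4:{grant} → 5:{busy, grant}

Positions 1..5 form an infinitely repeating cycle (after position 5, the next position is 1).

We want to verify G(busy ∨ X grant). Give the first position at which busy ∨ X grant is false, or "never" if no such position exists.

busy ∨ X grant holds at every position 0..5, and those are all the positions the trace ever visits, so the invariant G(busy ∨ X grant) is never violated.

never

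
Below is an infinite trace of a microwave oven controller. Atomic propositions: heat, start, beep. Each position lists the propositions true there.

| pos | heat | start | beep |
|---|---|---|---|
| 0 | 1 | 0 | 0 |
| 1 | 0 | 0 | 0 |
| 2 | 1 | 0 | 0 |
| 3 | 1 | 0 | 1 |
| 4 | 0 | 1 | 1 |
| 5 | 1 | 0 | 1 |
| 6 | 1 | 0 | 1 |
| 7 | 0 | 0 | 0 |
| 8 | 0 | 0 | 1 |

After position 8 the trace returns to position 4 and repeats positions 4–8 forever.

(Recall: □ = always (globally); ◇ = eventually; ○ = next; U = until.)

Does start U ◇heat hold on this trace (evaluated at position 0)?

Walking from position 0: ◇heat first holds at position 0, and start holds at every earlier position along the way, so start U ◇heat holds.

Holds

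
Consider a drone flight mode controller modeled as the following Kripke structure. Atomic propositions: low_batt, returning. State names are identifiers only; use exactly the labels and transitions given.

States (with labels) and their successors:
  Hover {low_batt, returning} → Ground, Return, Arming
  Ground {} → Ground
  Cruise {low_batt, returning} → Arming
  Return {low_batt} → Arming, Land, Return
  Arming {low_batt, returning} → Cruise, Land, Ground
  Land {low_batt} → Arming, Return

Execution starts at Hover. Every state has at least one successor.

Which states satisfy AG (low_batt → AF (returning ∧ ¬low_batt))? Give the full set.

{Ground}

States satisfying low_batt → AF (returning ∧ ¬low_batt): {Ground}.
States satisfying AG (low_batt → AF (returning ∧ ¬low_batt)): {Ground}.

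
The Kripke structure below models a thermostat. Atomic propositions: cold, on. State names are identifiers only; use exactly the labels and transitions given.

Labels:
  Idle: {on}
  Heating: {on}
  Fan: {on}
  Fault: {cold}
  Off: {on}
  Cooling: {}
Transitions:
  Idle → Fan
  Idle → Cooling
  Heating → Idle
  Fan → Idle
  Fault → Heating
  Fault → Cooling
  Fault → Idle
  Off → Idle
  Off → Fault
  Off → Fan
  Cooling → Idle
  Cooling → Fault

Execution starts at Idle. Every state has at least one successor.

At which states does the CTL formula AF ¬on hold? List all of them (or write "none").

{Fault, Cooling}

States satisfying ¬on: {Fault, Cooling}.
States satisfying AF ¬on: {Fault, Cooling}.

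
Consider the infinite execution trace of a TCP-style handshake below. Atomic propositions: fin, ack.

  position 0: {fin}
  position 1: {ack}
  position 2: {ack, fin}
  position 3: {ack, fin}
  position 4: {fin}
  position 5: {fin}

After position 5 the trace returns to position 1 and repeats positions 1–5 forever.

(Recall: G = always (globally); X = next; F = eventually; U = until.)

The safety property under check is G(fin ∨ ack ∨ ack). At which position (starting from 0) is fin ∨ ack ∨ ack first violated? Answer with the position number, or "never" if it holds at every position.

fin ∨ ack ∨ ack holds at every position 0..5, and those are all the positions the trace ever visits, so the invariant G(fin ∨ ack ∨ ack) is never violated.

never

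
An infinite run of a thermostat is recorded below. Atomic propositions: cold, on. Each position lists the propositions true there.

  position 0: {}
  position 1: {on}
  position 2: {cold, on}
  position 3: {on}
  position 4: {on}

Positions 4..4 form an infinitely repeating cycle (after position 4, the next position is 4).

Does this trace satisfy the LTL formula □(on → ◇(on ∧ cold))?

No

on → ◇(on ∧ cold) must hold at every position from 0 onward. It fails at position 3, so □(on → ◇(on ∧ cold)) is false.
Positions where on holds: 1, 2, 3, 4.
Check ◇(on ∧ cold) at each: 1→ok, 2→ok, 3→fails, 4→fails.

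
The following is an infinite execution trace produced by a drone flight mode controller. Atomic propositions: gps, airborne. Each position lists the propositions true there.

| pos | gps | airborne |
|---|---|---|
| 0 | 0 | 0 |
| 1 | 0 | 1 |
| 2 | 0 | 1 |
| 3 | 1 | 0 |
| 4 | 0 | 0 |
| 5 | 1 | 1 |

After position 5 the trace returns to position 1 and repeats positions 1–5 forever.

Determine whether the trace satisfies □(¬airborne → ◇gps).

Yes

¬airborne → ◇gps holds at every position 0..5, and those are all positions ever visited, so □(¬airborne → ◇gps) holds.
Positions where ¬airborne holds: 0, 3, 4.
Check ◇gps at each: 0→ok, 3→ok, 4→ok.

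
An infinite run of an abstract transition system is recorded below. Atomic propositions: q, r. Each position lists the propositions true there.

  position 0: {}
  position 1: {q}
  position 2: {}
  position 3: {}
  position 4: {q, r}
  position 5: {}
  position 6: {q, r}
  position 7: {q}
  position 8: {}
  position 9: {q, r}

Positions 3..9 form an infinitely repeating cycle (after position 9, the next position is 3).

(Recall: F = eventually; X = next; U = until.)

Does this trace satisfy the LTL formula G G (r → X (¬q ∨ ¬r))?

Satisfied

G (r → X (¬q ∨ ¬r)) holds at every position 0..9, and those are all positions ever visited, so G G (r → X (¬q ∨ ¬r)) holds.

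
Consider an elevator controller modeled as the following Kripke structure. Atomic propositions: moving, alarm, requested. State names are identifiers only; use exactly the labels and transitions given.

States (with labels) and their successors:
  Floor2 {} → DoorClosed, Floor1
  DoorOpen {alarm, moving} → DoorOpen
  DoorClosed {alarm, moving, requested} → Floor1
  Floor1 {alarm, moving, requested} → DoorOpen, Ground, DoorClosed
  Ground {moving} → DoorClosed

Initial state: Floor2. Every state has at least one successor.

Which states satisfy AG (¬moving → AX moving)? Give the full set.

{Floor2, DoorOpen, DoorClosed, Floor1, Ground}

States satisfying ¬moving → AX moving: {Floor2, DoorOpen, DoorClosed, Floor1, Ground}.
States satisfying AG (¬moving → AX moving): {Floor2, DoorOpen, DoorClosed, Floor1, Ground}.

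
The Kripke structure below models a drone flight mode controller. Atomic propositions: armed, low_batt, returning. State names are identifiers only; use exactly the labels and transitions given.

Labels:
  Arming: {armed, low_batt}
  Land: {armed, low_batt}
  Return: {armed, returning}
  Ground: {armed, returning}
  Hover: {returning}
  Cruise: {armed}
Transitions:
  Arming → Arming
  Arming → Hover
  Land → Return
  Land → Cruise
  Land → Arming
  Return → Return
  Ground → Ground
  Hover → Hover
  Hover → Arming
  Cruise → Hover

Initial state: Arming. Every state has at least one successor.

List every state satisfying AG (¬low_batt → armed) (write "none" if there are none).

States satisfying ¬low_batt → armed: {Arming, Land, Return, Ground, Cruise}.
States satisfying AG (¬low_batt → armed): {Return, Ground}.

{Return, Ground}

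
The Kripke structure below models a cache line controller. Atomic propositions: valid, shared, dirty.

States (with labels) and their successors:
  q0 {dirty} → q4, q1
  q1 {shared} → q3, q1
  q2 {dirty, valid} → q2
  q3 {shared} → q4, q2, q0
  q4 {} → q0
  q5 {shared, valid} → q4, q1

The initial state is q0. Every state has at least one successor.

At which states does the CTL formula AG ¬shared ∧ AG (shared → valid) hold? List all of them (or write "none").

{q2}

States satisfying ¬shared: {q0, q2, q4}.
States satisfying AG ¬shared: {q2}.
States satisfying shared → valid: {q0, q2, q4, q5}.
States satisfying AG (shared → valid): {q2}.
States satisfying AG ¬shared ∧ AG (shared → valid): {q2}.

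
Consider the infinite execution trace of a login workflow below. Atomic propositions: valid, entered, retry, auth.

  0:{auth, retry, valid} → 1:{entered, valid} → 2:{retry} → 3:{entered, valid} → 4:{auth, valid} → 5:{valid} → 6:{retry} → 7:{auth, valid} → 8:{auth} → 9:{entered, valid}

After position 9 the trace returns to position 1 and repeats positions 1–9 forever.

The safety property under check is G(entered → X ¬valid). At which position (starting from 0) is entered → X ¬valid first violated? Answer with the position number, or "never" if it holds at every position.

Check entered → X ¬valid at each position in order: 0 ✓, 1 ✓, 2 ✓.
At position 3 the labels are {entered, valid} and the next position 4 has {auth, valid}, so entered → X ¬valid is false there. This is the first violation.

3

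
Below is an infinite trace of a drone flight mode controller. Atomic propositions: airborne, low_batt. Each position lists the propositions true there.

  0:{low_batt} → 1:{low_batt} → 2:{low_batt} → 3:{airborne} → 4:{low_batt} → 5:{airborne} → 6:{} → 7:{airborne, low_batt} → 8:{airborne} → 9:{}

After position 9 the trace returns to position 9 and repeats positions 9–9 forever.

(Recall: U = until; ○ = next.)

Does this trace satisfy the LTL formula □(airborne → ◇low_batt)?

airborne → ◇low_batt must hold at every position from 0 onward. It fails at position 8, so □(airborne → ◇low_batt) is false.
Positions where airborne holds: 3, 5, 7, 8.
Check ◇low_batt at each: 3→ok, 5→ok, 7→ok, 8→fails.

No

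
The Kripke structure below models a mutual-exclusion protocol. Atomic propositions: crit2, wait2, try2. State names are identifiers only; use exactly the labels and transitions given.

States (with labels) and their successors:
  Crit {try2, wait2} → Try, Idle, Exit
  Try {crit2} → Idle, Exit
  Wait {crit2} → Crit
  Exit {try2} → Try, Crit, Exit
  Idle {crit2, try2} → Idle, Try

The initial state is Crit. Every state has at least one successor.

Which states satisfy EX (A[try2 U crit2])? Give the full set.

{Crit, Try, Exit, Idle}

States satisfying A[try2 U crit2]: {Try, Wait, Idle}.
States satisfying EX (A[try2 U crit2]): {Crit, Try, Exit, Idle}.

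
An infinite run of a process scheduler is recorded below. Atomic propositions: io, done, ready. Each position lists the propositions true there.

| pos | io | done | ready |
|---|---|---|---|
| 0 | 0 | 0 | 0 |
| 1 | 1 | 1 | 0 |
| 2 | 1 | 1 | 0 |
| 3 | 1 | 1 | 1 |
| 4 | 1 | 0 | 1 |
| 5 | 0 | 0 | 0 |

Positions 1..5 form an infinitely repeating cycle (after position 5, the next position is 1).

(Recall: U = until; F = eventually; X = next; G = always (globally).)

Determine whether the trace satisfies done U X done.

Yes

Walking from position 0: X done first holds at position 0, and done holds at every earlier position along the way, so done U X done holds.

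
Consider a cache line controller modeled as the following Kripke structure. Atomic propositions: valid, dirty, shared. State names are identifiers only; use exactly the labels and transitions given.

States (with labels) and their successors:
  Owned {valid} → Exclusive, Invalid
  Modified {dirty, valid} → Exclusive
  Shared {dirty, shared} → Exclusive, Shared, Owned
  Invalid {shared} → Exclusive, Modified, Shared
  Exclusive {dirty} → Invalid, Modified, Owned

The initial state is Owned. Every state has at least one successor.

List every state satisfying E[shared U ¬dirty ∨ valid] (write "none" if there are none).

{Owned, Modified, Shared, Invalid}

States satisfying shared: {Shared, Invalid}.
States satisfying ¬dirty ∨ valid: {Owned, Modified, Invalid}.
States satisfying E[shared U ¬dirty ∨ valid]: {Owned, Modified, Shared, Invalid}.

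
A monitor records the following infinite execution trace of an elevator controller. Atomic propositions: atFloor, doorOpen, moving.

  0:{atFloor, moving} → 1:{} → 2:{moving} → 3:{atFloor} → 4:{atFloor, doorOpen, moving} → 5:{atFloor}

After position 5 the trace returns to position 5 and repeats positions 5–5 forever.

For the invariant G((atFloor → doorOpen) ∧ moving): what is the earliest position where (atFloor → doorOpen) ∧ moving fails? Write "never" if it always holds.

At position 0 the labels are {atFloor, moving}, so (atFloor → doorOpen) ∧ moving is false there. This is the first violation.

0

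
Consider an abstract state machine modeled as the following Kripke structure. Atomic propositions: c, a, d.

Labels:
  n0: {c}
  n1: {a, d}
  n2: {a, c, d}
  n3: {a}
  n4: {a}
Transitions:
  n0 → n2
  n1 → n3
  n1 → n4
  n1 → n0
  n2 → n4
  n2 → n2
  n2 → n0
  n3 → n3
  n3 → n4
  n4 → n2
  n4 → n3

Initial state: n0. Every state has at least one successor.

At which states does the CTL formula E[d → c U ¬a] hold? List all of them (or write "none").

States satisfying d → c: {n0, n2, n3, n4}.
States satisfying ¬a: {n0}.
States satisfying E[d → c U ¬a]: {n0, n2, n3, n4}.

{n0, n2, n3, n4}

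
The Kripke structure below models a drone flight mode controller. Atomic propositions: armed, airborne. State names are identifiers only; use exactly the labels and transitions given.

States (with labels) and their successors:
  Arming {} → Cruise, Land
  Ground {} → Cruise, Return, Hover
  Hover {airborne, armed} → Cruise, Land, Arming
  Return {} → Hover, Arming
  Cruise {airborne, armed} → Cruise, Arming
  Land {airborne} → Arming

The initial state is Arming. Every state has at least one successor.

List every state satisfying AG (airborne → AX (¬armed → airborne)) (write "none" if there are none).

States satisfying airborne → AX (¬armed → airborne): {Arming, Ground, Return}.
States satisfying AG (airborne → AX (¬armed → airborne)): ∅.

none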